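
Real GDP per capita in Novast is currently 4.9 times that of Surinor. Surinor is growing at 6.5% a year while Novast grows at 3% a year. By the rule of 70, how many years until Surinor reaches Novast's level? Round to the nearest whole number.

What matters is the difference: 3.5 pp.
Rule of 70 on the gap: the ratio halves every 70/3.5 ≈ 20.00 years.
A 4.9 times gap takes log₂(4.9) ≈ 2.29 halvings to close: 2.29 × 20.00 ≈ 46 years.

roughly 46 years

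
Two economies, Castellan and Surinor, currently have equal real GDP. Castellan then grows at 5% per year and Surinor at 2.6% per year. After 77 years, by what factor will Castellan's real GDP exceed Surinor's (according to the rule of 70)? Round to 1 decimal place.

Castellan pulls ahead at 2.4 pp per year, so the ratio doubles every 70/2.4 ≈ 29.17 years.
In 77 years that's 2.64 doublings: 2^2.64 ≈ 6.2.

around 6.2 times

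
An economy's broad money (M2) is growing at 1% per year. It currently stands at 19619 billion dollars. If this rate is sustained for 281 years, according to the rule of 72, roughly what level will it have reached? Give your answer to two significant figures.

Doubling time ≈ 72/1 = 72.00 years.
281 years is 281/72.00 ≈ 3.90 doublings, a factor of 2^3.90 ≈ 14.93.
19619 × 14.93 ≈ 290000 billion dollars.

≈ 290000 billion dollars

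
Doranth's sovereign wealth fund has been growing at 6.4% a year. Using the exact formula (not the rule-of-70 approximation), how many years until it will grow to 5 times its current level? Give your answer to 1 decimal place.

t = ln(5) / ln(1 + 0.064) = 1.6094 / 0.062035 ≈ 25.94.

25.9 years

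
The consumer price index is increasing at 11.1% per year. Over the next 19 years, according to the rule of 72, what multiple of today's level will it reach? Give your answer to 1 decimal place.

about 7.6 times

Doubling time ≈ 72/11.1 = 6.49 years.
19 years / 6.49 ≈ 2.93 doublings → factor 2^2.93 ≈ 7.6.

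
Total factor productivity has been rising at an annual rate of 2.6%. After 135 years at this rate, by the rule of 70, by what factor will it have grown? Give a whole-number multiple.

≈ 32 times

Doubling time ≈ 70/2.6 = 26.92 years.
135/26.92 ≈ 5 doublings, so about 2^5 = 32×.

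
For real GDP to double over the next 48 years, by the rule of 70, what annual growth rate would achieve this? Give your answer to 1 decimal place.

70 / 48 ≈ 1.46, so about 1.5% annually.

roughly 1.5%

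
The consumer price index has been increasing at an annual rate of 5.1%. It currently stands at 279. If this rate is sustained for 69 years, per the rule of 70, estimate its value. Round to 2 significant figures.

approximately 9100

Doubling time ≈ 70/5.1 = 13.73 years.
69 years is 69/13.73 ≈ 5.03 doublings, a factor of 2^5.03 ≈ 32.67.
279 × 32.67 ≈ 9100.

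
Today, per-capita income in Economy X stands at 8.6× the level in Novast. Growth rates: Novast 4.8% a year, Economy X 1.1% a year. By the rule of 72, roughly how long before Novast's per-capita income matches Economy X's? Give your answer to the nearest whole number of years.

roughly 60 years

The growth-rate gap is 4.8% − 1.1% = 3.7 percentage points.
So the ratio between them halves every 72/3.7 ≈ 19.46 years.
An 8.6× gap takes log₂(8.6) ≈ 3.10 halvings to close: 3.10 × 19.46 ≈ 60 years.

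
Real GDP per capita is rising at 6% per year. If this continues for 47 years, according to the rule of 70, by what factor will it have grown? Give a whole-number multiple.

70/6 ≈ 11.67 years per doubling.
47 years fits 4 doublings: 2^4 = 16.

around 16 times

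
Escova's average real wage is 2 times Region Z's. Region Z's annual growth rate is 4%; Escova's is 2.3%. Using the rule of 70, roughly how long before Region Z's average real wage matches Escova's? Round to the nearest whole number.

41 years

Region Z gains on Escova at 4% − 2.3% = 1.7 points a year.
At that relative rate the gap halves every 70/1.7 ≈ 41.18 years.
A 2 times gap closes after 1 halving: 1 × 41.18 ≈ 41 years.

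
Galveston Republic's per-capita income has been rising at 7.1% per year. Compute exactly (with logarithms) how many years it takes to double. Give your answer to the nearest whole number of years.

t = ln(2) / ln(1 + 0.071) = 0.6931 / 0.068593 ≈ 10.10.
≈ 10 years.

10 years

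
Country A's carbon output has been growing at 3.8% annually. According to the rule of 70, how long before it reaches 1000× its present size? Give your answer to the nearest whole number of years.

One doubling takes 70/3.8 = 18.42 years.
Reaching 1000× takes log₂(1000) ≈ 9.97 doublings.
9.97 × 18.42 ≈ 184 years.

around 184 years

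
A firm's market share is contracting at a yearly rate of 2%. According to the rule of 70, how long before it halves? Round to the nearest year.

Halving time ≈ 70 / 2 = 35.00 → 35 years.

about 35 years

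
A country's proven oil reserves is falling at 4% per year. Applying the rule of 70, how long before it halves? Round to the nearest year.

18 years

Halving time ≈ 70 / 4 = 17.50 → 18 years.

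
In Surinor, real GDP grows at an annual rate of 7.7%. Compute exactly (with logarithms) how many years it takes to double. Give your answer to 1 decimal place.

9.3 years

t = ln(2) / ln(1 + 0.077) = 0.6931 / 0.074179 ≈ 9.34.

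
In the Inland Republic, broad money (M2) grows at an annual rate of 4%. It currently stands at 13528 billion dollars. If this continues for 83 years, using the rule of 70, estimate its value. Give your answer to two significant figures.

360000 billion dollars

It doubles every 70/4 ≈ 17.50 years, so 83 years is 4.74 doublings.
2^4.74 ≈ 26.72; 13528 × 26.72 ≈ 360000 billion dollars.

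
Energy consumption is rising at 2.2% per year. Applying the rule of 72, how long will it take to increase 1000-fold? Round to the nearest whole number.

≈ 326 years

One doubling takes 72/2.2 = 32.73 years.
1000× is log₂ 1000 ≈ 9.97 doublings, so ≈ 9.97 × 32.73 = 326 years.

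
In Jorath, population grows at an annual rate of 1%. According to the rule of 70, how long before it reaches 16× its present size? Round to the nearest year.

One doubling takes 70/1 = 70.00 years.
16× is 4 doublings, so 4 × 70.00 ≈ 280 years.

roughly 280 years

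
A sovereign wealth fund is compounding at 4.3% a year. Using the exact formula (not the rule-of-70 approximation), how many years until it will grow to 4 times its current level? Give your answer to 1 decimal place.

t = ln(4) / ln(1 + 0.043) = 1.3863 / 0.042101 ≈ 32.93.

32.9 years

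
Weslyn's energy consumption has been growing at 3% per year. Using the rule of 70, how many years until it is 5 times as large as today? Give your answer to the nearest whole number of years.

Doubling time ≈ 70/3 = 23.33 years.
5× is log₂ 5 ≈ 2.32 doublings, so ≈ 2.32 × 23.33 = 54 years.

around 54 years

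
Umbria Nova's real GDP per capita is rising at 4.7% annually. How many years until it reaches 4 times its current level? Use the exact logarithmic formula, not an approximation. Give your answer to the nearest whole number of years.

30 years

t = ln(4) / ln(1 + 0.047) = 1.3863 / 0.045929 ≈ 30.18.
≈ 30 years.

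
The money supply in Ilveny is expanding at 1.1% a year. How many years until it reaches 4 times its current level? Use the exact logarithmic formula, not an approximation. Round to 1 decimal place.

126.7 years

t = ln(4) / ln(1 + 0.011) = 1.3863 / 0.010940 ≈ 126.72.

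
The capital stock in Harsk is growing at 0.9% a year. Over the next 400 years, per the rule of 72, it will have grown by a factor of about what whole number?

roughly 32 times

Doubling time ≈ 72/0.9 = 80.00 years.
400/80.00 ≈ 5 doublings, so about 2^5 = 32×.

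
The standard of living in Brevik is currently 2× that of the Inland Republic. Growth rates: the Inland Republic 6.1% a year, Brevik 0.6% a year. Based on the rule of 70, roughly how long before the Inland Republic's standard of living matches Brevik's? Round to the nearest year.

the Inland Republic gains on Brevik at 6.1% − 0.6% = 5.5 points a year.
At that relative rate the gap halves every 70/5.5 ≈ 12.73 years.
A 2× gap closes after 1 halving: 1 × 12.73 ≈ 13 years.

approximately 13 years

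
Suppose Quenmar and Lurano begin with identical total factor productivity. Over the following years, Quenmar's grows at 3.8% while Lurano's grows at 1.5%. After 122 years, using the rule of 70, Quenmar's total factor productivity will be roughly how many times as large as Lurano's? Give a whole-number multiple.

Only the 2.3-point difference matters.
70/2.3 ≈ 30.43 years per doubling of the ratio; 122 years gives 4.01 doublings, so ≈ 16×.

≈ 16 times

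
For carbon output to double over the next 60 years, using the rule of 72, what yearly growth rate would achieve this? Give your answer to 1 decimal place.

about 1.2%

72 / 60 ≈ 1.20, so about 1.2% per year.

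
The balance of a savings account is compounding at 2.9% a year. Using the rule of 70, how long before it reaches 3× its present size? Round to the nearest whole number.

Doubling time ≈ 70/2.9 = 24.14 years.
Reaching 3× takes log₂(3) ≈ 1.58 doublings.
1.58 × 24.14 ≈ 38 years.

around 38 years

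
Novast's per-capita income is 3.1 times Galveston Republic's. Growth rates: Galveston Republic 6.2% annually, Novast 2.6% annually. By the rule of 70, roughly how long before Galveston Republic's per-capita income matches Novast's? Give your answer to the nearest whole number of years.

Galveston Republic gains on Novast at 6.2% − 2.6% = 3.6 points a year.
At that relative rate the gap halves every 70/3.6 ≈ 19.44 years.
A 3.1 times gap takes log₂(3.1) ≈ 1.63 halvings to close: 1.63 × 19.44 ≈ 32 years.

approximately 32 years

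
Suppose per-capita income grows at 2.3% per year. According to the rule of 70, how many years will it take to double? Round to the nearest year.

about 30 years

At 2.3%, doubling takes about 70/2.3 = 30.43 years.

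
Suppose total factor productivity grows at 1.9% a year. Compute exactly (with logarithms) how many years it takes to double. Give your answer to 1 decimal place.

t = ln(2) / ln(1 + 0.019) = 0.6931 / 0.018822 ≈ 36.82.

36.8 years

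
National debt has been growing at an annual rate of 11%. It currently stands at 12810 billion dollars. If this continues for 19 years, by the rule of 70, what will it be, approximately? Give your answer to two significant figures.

It doubles every 70/11 ≈ 6.36 years, so 19 years is 2.99 doublings.
2^2.99 ≈ 7.94; 12810 × 7.94 ≈ 100000 billion dollars.

around 100000 billion dollars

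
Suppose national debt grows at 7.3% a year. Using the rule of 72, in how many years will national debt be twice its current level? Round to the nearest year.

72/7.3 ≈ 9.86, so it doubles roughly every 10 years.

around 10 years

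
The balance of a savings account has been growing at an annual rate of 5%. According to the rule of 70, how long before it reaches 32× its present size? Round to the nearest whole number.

around 70 years

At 5% it doubles every 70/5 ≈ 14.00 years.
Getting to 32× needs 5 doublings: 5 × 14.00 ≈ 70 years.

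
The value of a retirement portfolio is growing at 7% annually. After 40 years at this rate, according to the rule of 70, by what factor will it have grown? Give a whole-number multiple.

approximately 16 times

Doubling time ≈ 70/7 = 10.00 years.
40/10.00 ≈ 4 doublings, so about 2^4 = 16×.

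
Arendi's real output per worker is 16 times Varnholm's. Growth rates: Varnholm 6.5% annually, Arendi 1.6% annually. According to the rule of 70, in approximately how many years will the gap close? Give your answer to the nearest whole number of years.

approximately 57 years

What matters is the difference: 4.9 pp.
Rule of 70 on the gap: the ratio halves every 70/4.9 ≈ 14.29 years.
A 16 times gap closes after 4 halvings: 4 × 14.29 ≈ 57 years.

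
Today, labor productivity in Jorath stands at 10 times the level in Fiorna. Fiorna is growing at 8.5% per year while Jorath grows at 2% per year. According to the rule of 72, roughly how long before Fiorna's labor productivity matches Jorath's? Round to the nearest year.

around 37 years

Fiorna gains on Jorath at 8.5% − 2% = 6.5 points a year.
At that relative rate the gap halves every 72/6.5 ≈ 11.08 years.
A 10 times gap takes log₂(10) ≈ 3.32 halvings to close: 3.32 × 11.08 ≈ 37 years.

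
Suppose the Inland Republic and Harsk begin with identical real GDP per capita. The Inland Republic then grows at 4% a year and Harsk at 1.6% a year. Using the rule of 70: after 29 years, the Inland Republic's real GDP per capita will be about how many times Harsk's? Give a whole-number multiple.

Only the 2.4-point difference matters.
70/2.4 ≈ 29.17 years per doubling of the ratio; 29 years gives 0.99 doublings, so ≈ 2×.

roughly 2 times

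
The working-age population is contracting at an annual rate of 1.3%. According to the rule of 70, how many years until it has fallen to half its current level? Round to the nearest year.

54 years

Halving time ≈ 70 / 1.3 = 53.85 → 54 years.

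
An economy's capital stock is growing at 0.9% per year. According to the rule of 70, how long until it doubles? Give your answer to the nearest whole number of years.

≈ 78 years

70/0.9 ≈ 77.78, so it doubles roughly every 78 years.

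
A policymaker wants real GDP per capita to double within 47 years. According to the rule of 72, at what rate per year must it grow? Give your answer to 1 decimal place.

72 / 47 ≈ 1.53, so about 1.5% per year.

roughly 1.5% per year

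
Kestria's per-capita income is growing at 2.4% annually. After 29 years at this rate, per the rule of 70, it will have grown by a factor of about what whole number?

70/2.4 ≈ 29.17 years per doubling.
29 years fits 1 doubling: 2^1 = 2.

around 2 times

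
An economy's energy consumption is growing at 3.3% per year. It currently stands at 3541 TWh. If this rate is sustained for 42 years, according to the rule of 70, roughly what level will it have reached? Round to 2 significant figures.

It doubles every 70/3.3 ≈ 21.21 years, so 42 years is 1.98 doublings.
2^1.98 ≈ 3.94; 3541 × 3.94 ≈ 14000 TWh.

about 14000 TWh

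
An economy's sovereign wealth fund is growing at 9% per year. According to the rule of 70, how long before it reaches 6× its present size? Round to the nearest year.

One doubling takes 70/9 = 7.78 years.
6× is log₂ 6 ≈ 2.58 doublings, so ≈ 2.58 × 7.78 = 20 years.

20 years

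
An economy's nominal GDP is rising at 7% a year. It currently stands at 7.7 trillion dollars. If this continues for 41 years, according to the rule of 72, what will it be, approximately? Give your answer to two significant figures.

approximately 120 trillion dollars

It doubles every 72/7 ≈ 10.29 years, so 41 years is 3.98 doublings.
2^3.98 ≈ 15.78; 7.7 × 15.78 ≈ 120 trillion dollars.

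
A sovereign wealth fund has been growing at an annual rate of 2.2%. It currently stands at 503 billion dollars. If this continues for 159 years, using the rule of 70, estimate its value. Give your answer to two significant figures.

about 16000 billion dollars

It doubles every 70/2.2 ≈ 31.82 years, so 159 years is 5.00 doublings.
2^5.00 ≈ 32.00; 503 × 32.00 ≈ 16000 billion dollars.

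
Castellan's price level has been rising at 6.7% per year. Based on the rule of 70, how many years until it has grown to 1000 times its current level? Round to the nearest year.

roughly 104 years

One doubling takes 70/6.7 = 10.45 years.
1000× is log₂ 1000 ≈ 9.97 doublings, so ≈ 9.97 × 10.45 = 104 years.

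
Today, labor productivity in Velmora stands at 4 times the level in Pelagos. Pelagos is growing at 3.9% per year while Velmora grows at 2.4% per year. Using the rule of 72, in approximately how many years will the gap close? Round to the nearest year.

roughly 96 years

Pelagos gains on Velmora at 3.9% − 2.4% = 1.5 points a year.
At that relative rate the gap halves every 72/1.5 ≈ 48.00 years.
A 4 times gap closes after 2 halvings: 2 × 48.00 ≈ 96 years.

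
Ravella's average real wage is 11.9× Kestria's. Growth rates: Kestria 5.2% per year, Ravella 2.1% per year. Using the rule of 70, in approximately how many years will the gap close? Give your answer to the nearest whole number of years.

What matters is the difference: 3.1 pp.
Rule of 70 on the gap: the ratio halves every 70/3.1 ≈ 22.58 years.
An 11.9× gap takes log₂(11.9) ≈ 3.57 halvings to close: 3.57 × 22.58 ≈ 81 years.

approximately 81 years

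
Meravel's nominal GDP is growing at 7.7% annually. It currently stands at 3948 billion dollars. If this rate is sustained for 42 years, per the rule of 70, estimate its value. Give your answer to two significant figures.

It doubles every 70/7.7 ≈ 9.09 years, so 42 years is 4.62 doublings.
2^4.62 ≈ 24.59; 3948 × 24.59 ≈ 97000 billion dollars.

97000 billion dollars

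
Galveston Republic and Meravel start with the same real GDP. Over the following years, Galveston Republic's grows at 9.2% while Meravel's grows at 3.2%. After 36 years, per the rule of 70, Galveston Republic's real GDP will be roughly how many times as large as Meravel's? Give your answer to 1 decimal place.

Galveston Republic pulls ahead at 6 pp per year, so the ratio doubles every 70/6 ≈ 11.67 years.
In 36 years that's 3.08 doublings: 2^3.08 ≈ 8.5.

approximately 8.5 times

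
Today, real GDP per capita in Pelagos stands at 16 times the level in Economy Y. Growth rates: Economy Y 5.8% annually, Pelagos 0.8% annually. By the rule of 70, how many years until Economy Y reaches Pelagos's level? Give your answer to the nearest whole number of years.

Economy Y gains on Pelagos at 5.8% − 0.8% = 5 points a year.
At that relative rate the gap halves every 70/5 ≈ 14.00 years.
A 16 times gap closes after 4 halvings: 4 × 14.00 ≈ 56 years.

around 56 years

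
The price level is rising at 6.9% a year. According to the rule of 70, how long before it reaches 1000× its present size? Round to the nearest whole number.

One doubling takes 70/6.9 = 10.14 years.
Reaching 1000× takes log₂(1000) ≈ 9.97 doublings.
9.97 × 10.14 ≈ 101 years.

around 101 years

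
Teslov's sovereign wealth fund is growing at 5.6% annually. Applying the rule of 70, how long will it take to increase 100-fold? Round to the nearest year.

about 83 years

Doubling time ≈ 70/5.6 = 12.50 years.
100× is log₂ 100 ≈ 6.64 doublings, so ≈ 6.64 × 12.50 = 83 years.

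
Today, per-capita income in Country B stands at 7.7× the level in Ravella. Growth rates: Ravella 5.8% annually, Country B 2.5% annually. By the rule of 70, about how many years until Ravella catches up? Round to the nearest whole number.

Ravella gains on Country B at 5.8% − 2.5% = 3.3 points a year.
At that relative rate the gap halves every 70/3.3 ≈ 21.21 years.
A 7.7× gap takes log₂(7.7) ≈ 2.94 halvings to close: 2.94 × 21.21 ≈ 62 years.

approximately 62 years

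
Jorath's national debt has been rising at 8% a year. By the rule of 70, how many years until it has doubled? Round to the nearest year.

Doubling time ≈ 70 / 8 = 8.75 years.

approximately 9 years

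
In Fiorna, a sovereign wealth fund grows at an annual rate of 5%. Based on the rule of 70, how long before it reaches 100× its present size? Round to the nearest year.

Doubling time ≈ 70/5 = 14.00 years.
100× is log₂ 100 ≈ 6.64 doublings, so ≈ 6.64 × 14.00 = 93 years.

≈ 93 years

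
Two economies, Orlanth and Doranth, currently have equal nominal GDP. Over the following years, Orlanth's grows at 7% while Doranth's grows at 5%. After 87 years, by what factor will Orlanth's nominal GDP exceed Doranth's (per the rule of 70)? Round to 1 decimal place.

Rate gap = 7% − 5% = 2 points.
The ratio doubles every 70/2 ≈ 35.00 years.
87/35.00 ≈ 2.49 doublings → ratio ≈ 2^2.49 ≈ 5.6.

roughly 5.6 times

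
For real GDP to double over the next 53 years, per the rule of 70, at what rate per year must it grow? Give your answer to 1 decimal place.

70 / 53 ≈ 1.32, so about 1.3% per year.

1.3%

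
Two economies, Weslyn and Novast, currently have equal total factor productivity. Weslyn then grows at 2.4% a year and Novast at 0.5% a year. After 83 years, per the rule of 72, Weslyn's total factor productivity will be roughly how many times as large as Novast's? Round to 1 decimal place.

≈ 4.6 times

Rate gap = 2.4% − 0.5% = 1.9 points.
The ratio doubles every 72/1.9 ≈ 37.89 years.
83/37.89 ≈ 2.19 doublings → ratio ≈ 2^2.19 ≈ 4.6.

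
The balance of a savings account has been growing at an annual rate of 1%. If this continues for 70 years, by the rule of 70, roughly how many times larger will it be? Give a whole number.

Doubling time ≈ 70/1 = 70.00 years.
70/70.00 ≈ 1 doubling, so about 2^1 = 2×.

2 times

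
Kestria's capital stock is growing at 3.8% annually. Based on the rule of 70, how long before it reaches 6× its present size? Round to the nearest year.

Doubling time ≈ 70/3.8 = 18.42 years.
Reaching 6× takes log₂(6) ≈ 2.58 doublings.
2.58 × 18.42 ≈ 48 years.

about 48 years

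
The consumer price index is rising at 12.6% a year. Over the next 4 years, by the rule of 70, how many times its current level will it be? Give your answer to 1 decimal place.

1.6 times

Doubling time ≈ 70/12.6 = 5.56 years.
4 years / 5.56 ≈ 0.72 doublings → factor 2^0.72 ≈ 1.6.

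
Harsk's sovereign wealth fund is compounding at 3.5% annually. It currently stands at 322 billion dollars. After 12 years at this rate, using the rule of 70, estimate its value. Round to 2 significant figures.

Doubling time ≈ 70/3.5 = 20.00 years.
12 years is 12/20.00 ≈ 0.60 doublings, a factor of 2^0.60 ≈ 1.52.
322 × 1.52 ≈ 490 billion dollars.

490 billion dollars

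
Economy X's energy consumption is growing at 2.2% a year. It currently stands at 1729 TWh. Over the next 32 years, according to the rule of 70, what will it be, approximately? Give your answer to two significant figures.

Doubling time ≈ 70/2.2 = 31.82 years.
32 years is 32/31.82 ≈ 1.01 doublings, a factor of 2^1.01 ≈ 2.01.
1729 × 2.01 ≈ 3500 TWh.

roughly 3500 TWh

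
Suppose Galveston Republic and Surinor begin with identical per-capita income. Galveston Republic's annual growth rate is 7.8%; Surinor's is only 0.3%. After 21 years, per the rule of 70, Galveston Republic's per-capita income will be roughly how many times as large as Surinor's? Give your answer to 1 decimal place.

Rate gap = 7.8% − 0.3% = 7.5 points.
The ratio doubles every 70/7.5 ≈ 9.33 years.
21/9.33 ≈ 2.25 doublings → ratio ≈ 2^2.25 ≈ 4.8.

4.8 times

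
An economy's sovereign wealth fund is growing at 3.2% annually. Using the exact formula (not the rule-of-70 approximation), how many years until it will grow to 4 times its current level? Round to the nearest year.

t = ln(4) / ln(1 + 0.032) = 1.3863 / 0.031499 ≈ 44.01.
≈ 44 years.

44 years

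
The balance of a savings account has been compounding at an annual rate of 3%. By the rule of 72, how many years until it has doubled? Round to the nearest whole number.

72/3 ≈ 24.00, so it doubles roughly every 24 years.

roughly 24 years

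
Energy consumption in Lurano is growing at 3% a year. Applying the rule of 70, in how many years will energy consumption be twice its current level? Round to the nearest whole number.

23 years

70/3 ≈ 23.33, so it doubles roughly every 23 years.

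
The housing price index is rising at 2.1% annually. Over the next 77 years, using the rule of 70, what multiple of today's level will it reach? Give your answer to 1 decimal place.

about 5.0 times

Doubling time ≈ 70/2.1 = 33.33 years.
77 years / 33.33 ≈ 2.31 doublings → factor 2^2.31 ≈ 5.0.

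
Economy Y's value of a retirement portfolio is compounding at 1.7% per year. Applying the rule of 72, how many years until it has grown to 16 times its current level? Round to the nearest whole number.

At 1.7% it doubles every 72/1.7 ≈ 42.35 years.
Getting to 16× needs 4 doublings: 4 × 42.35 ≈ 169 years.

≈ 169 years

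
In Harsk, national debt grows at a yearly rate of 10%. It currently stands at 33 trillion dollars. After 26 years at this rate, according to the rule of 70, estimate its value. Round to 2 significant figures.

It doubles every 70/10 ≈ 7.00 years, so 26 years is 3.71 doublings.
2^3.71 ≈ 13.09; 33 × 13.09 ≈ 430 trillion dollars.

430 trillion dollars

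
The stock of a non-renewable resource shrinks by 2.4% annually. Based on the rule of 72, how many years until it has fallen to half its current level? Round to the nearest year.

approximately 30 years

The rule works in reverse for decay: 72/2.4 ≈ 30.00 years to halve.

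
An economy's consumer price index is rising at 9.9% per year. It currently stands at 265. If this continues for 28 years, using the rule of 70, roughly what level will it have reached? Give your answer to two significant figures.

approximately 4100

It doubles every 70/9.9 ≈ 7.07 years, so 28 years is 3.96 doublings.
2^3.96 ≈ 15.56; 265 × 15.56 ≈ 4100.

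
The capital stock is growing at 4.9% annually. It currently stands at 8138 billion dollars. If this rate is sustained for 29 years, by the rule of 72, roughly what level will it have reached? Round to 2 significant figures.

32000 billion dollars

It doubles every 72/4.9 ≈ 14.69 years, so 29 years is 1.97 doublings.
2^1.97 ≈ 3.92; 8138 × 3.92 ≈ 32000 billion dollars.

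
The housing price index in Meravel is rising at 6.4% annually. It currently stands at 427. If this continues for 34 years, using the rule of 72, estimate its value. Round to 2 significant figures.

3500

Doubling time ≈ 72/6.4 = 11.25 years.
34 years is 34/11.25 ≈ 3.02 doublings, a factor of 2^3.02 ≈ 8.11.
427 × 8.11 ≈ 3500.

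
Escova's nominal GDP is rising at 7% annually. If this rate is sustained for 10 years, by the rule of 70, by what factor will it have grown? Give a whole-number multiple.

2 times

Doubling time ≈ 70/7 = 10.00 years.
10/10.00 ≈ 1 doubling, so about 2^1 = 2×.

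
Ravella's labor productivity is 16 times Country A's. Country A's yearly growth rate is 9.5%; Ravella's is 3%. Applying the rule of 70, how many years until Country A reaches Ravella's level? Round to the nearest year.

43 years

The growth-rate gap is 9.5% − 3% = 6.5 percentage points.
So the ratio between them halves every 70/6.5 ≈ 10.77 years.
A 16 times gap closes after 4 halvings: 4 × 10.77 ≈ 43 years.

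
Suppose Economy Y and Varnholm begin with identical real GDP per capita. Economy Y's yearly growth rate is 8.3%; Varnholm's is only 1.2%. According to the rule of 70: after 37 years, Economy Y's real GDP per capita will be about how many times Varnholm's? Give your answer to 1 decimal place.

about 13.5 times

Only the 7.1-point difference matters.
70/7.1 ≈ 9.86 years per doubling of the ratio; 37 years gives 3.75 doublings, so ≈ 13.5×.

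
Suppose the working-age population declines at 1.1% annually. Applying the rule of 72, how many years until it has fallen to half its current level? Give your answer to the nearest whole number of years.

Halving time ≈ 72 / 1.1 = 65.45 → 65 years.

about 65 years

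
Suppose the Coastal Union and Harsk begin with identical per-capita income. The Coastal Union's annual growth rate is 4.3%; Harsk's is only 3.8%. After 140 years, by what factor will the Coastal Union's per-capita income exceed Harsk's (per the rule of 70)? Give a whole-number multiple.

2 times

Rate gap = 4.3% − 3.8% = 0.5 points.
The ratio doubles every 70/0.5 ≈ 140.00 years.
140/140.00 ≈ 1.00 doublings → ratio ≈ 2^1.00 ≈ 2.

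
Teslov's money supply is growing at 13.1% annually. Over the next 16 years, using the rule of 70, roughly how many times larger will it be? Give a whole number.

around 8 times

Doubling time ≈ 70/13.1 = 5.34 years.
16/5.34 ≈ 3 doublings, so about 2^3 = 8×.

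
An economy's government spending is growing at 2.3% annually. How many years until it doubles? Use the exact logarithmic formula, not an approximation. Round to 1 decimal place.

30.5 years

t = ln(2) / ln(1 + 0.023) = 0.6931 / 0.022739 ≈ 30.48.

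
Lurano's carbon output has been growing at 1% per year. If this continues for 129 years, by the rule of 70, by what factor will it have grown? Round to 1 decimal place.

approximately 3.6 times

Doubles every ≈ 70.00 years (70/1).
129 years is 1.84 doublings; 2^1.84 ≈ 3.6×.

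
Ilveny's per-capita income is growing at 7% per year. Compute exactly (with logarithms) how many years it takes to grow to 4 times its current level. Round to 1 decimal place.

t = ln(4) / ln(1 + 0.07) = 1.3863 / 0.067659 ≈ 20.49.

20.5 years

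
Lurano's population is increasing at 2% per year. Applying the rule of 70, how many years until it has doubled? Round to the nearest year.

roughly 35 years

70/2 ≈ 35.00, so it doubles roughly every 35 years.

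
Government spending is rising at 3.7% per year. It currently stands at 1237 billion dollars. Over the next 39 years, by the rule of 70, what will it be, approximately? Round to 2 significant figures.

5200 billion dollars

Doubling time ≈ 70/3.7 = 18.92 years.
39 years is 39/18.92 ≈ 2.06 doublings, a factor of 2^2.06 ≈ 4.17.
1237 × 4.17 ≈ 5200 billion dollars.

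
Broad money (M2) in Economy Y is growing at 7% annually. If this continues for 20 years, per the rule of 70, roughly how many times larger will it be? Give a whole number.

around 4 times

70/7 ≈ 10.00 years per doubling.
20 years fits 2 doublings: 2^2 = 4.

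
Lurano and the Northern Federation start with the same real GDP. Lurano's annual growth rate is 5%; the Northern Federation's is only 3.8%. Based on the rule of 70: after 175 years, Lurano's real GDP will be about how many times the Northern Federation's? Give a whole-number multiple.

roughly 8 times

Only the 1.2-point difference matters.
70/1.2 ≈ 58.33 years per doubling of the ratio; 175 years gives 3.00 doublings, so ≈ 8×.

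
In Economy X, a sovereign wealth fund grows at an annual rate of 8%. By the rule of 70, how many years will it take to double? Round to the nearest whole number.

approximately 9 years

70/8 ≈ 8.75, so it doubles roughly every 9 years.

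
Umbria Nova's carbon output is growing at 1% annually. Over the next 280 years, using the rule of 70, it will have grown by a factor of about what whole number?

about 16 times

At 1% one doubling takes ≈ 70.00 years; 280 years is 4 of them, so ×16.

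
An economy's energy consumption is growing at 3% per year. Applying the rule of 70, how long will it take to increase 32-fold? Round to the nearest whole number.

One doubling takes 70/3 = 23.33 years.
Getting to 32× needs 5 doublings: 5 × 23.33 ≈ 117 years.

around 117 years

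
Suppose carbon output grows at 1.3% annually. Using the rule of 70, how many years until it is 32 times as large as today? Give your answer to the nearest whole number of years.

about 269 years

Doubling time ≈ 70/1.3 = 53.85 years.
Getting to 32× needs 5 doublings: 5 × 53.85 ≈ 269 years.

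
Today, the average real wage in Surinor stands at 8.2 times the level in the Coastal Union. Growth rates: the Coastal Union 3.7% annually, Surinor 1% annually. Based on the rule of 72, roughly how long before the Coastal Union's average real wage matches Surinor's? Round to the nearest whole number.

81 years

What matters is the difference: 2.7 pp.
Rule of 72 on the gap: the ratio halves every 72/2.7 ≈ 26.67 years.
An 8.2 times gap takes log₂(8.2) ≈ 3.04 halvings to close: 3.04 × 26.67 ≈ 81 years.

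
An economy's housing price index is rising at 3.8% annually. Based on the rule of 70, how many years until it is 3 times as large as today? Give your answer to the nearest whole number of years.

29 years

Doubling time ≈ 70/3.8 = 18.42 years.
Reaching 3× takes log₂(3) ≈ 1.58 doublings.
1.58 × 18.42 ≈ 29 years.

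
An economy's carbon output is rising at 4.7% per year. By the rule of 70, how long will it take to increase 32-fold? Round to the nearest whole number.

74 years

Doubling time ≈ 70/4.7 = 14.89 years.
32 = 2^5, so 5 doublings → 74 years.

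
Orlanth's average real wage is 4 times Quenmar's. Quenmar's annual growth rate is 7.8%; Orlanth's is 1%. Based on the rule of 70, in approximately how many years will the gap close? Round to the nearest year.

Quenmar gains on Orlanth at 7.8% − 1% = 6.8 points a year.
At that relative rate the gap halves every 70/6.8 ≈ 10.29 years.
A 4 times gap closes after 2 halvings: 2 × 10.29 ≈ 21 years.

approximately 21 years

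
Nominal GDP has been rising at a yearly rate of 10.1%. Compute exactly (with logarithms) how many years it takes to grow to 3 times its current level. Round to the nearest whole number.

t = ln(3) / ln(1 + 0.101) = 1.0986 / 0.096219 ≈ 11.42.
≈ 11 years.

11 years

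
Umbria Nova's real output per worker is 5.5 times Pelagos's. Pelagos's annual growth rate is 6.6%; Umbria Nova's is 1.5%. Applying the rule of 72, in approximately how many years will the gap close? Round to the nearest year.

around 35 years

The growth-rate gap is 6.6% − 1.5% = 5.1 percentage points.
So the ratio between them halves every 72/5.1 ≈ 14.12 years.
A 5.5 times gap takes log₂(5.5) ≈ 2.46 halvings to close: 2.46 × 14.12 ≈ 35 years.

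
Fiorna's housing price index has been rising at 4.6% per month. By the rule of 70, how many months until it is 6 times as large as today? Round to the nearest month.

around 39 months

Doubling time ≈ 70/4.6 = 15.22 months.
6× is log₂ 6 ≈ 2.58 doublings, so ≈ 2.58 × 15.22 = 39 months.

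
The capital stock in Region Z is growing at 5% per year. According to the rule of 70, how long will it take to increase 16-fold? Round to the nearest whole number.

roughly 56 years

Doubling time ≈ 70/5 = 14.00 years.
Getting to 16× needs 4 doublings: 4 × 14.00 ≈ 56 years.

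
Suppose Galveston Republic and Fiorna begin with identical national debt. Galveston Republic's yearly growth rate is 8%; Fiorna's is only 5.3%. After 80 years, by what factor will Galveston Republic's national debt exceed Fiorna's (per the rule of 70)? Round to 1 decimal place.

Galveston Republic pulls ahead at 2.7 pp per year, so the ratio doubles every 70/2.7 ≈ 25.93 years.
In 80 years that's 3.09 doublings: 2^3.09 ≈ 8.5.

about 8.5 times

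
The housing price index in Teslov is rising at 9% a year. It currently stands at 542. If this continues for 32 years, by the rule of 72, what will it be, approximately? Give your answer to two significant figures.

Doubling time ≈ 72/9 = 8.00 years.
32 years is 32/8.00 ≈ 4.00 doublings, a factor of 2^4.00 ≈ 16.00.
542 × 16.00 ≈ 8700.

8700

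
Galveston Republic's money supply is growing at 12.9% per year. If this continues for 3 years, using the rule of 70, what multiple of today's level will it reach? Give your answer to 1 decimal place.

≈ 1.5 times

Doubling time ≈ 70/12.9 = 5.43 years.
3 years / 5.43 ≈ 0.55 doublings → factor 2^0.55 ≈ 1.5.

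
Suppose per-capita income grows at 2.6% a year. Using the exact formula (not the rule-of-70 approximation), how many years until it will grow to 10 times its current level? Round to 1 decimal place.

t = ln(10) / ln(1 + 0.026) = 2.3026 / 0.025668 ≈ 89.71.

89.7 years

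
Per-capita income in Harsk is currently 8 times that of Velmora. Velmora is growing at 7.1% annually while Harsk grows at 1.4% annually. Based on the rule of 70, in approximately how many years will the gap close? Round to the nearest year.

What matters is the difference: 5.7 pp.
Rule of 70 on the gap: the ratio halves every 70/5.7 ≈ 12.28 years.
An 8 times gap closes after 3 halvings: 3 × 12.28 ≈ 37 years.

approximately 37 years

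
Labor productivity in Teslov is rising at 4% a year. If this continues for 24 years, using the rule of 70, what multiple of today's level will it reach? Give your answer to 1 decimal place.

roughly 2.6 times

Doubles every ≈ 17.50 years (70/4).
24 years is 1.37 doublings; 2^1.37 ≈ 2.6×.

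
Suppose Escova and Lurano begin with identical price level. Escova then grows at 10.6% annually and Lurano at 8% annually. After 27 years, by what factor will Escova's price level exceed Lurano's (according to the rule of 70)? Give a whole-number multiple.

about 2 times

Escova pulls ahead at 2.6 pp per year, so the ratio doubles every 70/2.6 ≈ 26.92 years.
In 27 years that's 1.00 doublings: 2^1.00 ≈ 2.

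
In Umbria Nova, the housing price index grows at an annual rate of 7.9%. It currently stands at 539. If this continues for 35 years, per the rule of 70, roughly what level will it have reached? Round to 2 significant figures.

8300

Doubling time ≈ 70/7.9 = 8.86 years.
35 years is 35/8.86 ≈ 3.95 doublings, a factor of 2^3.95 ≈ 15.45.
539 × 15.45 ≈ 8300.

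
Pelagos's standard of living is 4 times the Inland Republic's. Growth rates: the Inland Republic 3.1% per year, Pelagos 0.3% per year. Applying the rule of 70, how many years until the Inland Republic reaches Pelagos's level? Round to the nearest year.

What matters is the difference: 2.8 pp.
Rule of 70 on the gap: the ratio halves every 70/2.8 ≈ 25.00 years.
A 4 times gap closes after 2 halvings: 2 × 25.00 ≈ 50 years.

around 50 years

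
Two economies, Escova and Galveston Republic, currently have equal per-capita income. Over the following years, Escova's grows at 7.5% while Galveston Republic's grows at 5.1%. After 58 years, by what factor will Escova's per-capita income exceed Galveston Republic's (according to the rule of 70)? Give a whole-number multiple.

roughly 4 times

Rate gap = 7.5% − 5.1% = 2.4 points.
The ratio doubles every 70/2.4 ≈ 29.17 years.
58/29.17 ≈ 1.99 doublings → ratio ≈ 2^1.99 ≈ 4.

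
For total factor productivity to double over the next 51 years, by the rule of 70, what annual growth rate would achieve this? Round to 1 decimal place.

70 / 51 ≈ 1.37, so about 1.4% a year.

approximately 1.4% a year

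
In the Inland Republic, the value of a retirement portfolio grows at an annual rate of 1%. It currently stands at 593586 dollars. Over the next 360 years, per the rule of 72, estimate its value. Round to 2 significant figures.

roughly 19000000 dollars

Doubling time ≈ 72/1 = 72.00 years.
360 years is 360/72.00 ≈ 5.00 doublings, a factor of 2^5.00 ≈ 32.00.
593586 × 32.00 ≈ 19000000 dollars.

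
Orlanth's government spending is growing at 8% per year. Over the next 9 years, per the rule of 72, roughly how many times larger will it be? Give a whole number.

around 2 times

72/8 ≈ 9.00 years per doubling.
9 years fits 1 doubling: 2^1 = 2.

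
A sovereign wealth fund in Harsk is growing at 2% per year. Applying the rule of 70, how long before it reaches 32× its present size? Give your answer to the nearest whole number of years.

At 2% it doubles every 70/2 ≈ 35.00 years.
32 = 2^5, so 5 doublings → 175 years.

roughly 175 years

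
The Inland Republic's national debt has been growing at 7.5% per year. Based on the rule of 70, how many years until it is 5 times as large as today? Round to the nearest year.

At 7.5% it doubles every 70/7.5 ≈ 9.33 years.
Reaching 5× takes log₂(5) ≈ 2.32 doublings.
2.32 × 9.33 ≈ 22 years.

roughly 22 years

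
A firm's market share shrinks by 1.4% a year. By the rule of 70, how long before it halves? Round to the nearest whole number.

≈ 50 years

Falling at 1.4%, it halves about every 70/1.4 = 50.00 years.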